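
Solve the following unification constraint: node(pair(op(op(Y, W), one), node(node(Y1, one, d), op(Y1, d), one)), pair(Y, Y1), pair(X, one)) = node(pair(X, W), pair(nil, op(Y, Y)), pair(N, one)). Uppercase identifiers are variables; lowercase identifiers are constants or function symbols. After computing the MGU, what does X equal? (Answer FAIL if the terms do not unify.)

Decompose node/3: pair(op(op(Y, W), one), node(node(Y1, one, d), op(Y1, d), one)) = pair(X, W),  pair(Y, Y1) = pair(nil, op(Y, Y)),  pair(X, one) = pair(N, one).
Decompose pair/2: op(op(Y, W), one) = X,  node(node(Y1, one, d), op(Y1, d), one) = W.
Bind X := op(op(Y, W), one); substituting into the one remaining equation that mentions X gives: pair(op(op(Y, W), one), one) = pair(N, one).
Bind W := node(node(Y1, one, d), op(Y1, d), one); substituting into the one remaining equation that mentions W gives: pair(op(op(Y, node(node(Y1, one, d), op(Y1, d), one)), one), one) = pair(N, one). Substituting into the earlier binding gives X := op(op(Y, node(node(Y1, one, d), op(Y1, d), one)), one).
Decompose pair/2: Y = nil,  Y1 = op(Y, Y).
Bind Y := nil; substituting into the remaining equations gives: Y1 = op(nil, nil),  pair(op(op(nil, node(node(Y1, one, d), op(Y1, d), one)), one), one) = pair(N, one). Substituting into the earlier binding gives X := op(op(nil, node(node(Y1, one, d), op(Y1, d), one)), one).
Bind Y1 := op(nil, nil); substituting into the remaining equation gives: pair(op(op(nil, node(node(op(nil, nil), one, d), op(op(nil, nil), d), one)), one), one) = pair(N, one). Substituting into the earlier bindings gives X := op(op(nil, node(node(op(nil, nil), one, d), op(op(nil, nil), d), one)), one), W := node(node(op(nil, nil), one, d), op(op(nil, nil), d), one).
Decompose pair/2: op(op(nil, node(node(op(nil, nil), one, d), op(op(nil, nil), d), one)), one) = N,  one = one.
Bind N := op(op(nil, node(node(op(nil, nil), one, d), op(op(nil, nil), d), one)), one); no other remaining equation mentions N.
Delete trivial equation one = one.
MGU = { X := op(op(nil, node(node(op(nil, nil), one, d), op(op(nil, nil), d), one)), one), W := node(node(op(nil, nil), one, d), op(op(nil, nil), d), one), Y := nil, Y1 := op(nil, nil), N := op(op(nil, node(node(op(nil, nil), one, d), op(op(nil, nil), d), one)), one) }, so X := op(op(nil, node(node(op(nil, nil), one, d), op(op(nil, nil), d), one)), one).

op(op(nil, node(node(op(nil, nil), one, d), op(op(nil, nil), d), one)), one)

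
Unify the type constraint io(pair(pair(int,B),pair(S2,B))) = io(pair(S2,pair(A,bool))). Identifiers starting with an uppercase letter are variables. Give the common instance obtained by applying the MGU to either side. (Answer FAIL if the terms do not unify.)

io(pair(pair(int,bool),pair(pair(int,bool),bool)))

Decompose io/1: pair(pair(int,B),pair(S2,B)) = pair(S2,pair(A,bool)).
Decompose pair/2: pair(int,B) = S2,  pair(S2,B) = pair(A,bool).
Bind S2 := pair(int,B); substituting into the remaining equation gives: pair(pair(int,B),B) = pair(A,bool).
Decompose pair/2: pair(int,B) = A,  B = bool.
Bind A := pair(int,B); no other remaining equation mentions A.
Bind B := bool. Substituting into the earlier bindings gives S2 := pair(int,bool), A := pair(int,bool).
Applying the MGU to either side gives io(pair(pair(int,bool),pair(pair(int,bool),bool))).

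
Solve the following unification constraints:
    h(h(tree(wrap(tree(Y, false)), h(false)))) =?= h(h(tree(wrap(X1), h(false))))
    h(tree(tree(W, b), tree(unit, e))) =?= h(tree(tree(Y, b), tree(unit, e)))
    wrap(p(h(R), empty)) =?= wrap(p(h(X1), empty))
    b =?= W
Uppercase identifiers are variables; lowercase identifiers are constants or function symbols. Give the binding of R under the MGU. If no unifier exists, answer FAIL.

tree(b, false)

Decompose h/1: h(tree(wrap(tree(Y, false)), h(false))) =?= h(tree(wrap(X1), h(false))).
Decompose h/1: tree(wrap(tree(Y, false)), h(false)) =?= tree(wrap(X1), h(false)).
Decompose tree/2: wrap(tree(Y, false)) =?= wrap(X1),  h(false) =?= h(false).
Decompose wrap/1: tree(Y, false) =?= X1.
Bind X1 := tree(Y, false); substituting into the one remaining equation that mentions X1 gives: wrap(p(h(R), empty)) =?= wrap(p(h(tree(Y, false)), empty)).
Delete trivial equation h(false) =?= h(false).
Decompose h/1: tree(tree(W, b), tree(unit, e)) =?= tree(tree(Y, b), tree(unit, e)).
Decompose tree/2: tree(W, b) =?= tree(Y, b),  tree(unit, e) =?= tree(unit, e).
Decompose tree/2: W =?= Y,  b =?= b.
Bind W := Y; substituting into the one remaining equation that mentions W gives: b =?= Y.
Delete trivial equation b =?= b.
Delete trivial equation tree(unit, e) =?= tree(unit, e).
Decompose wrap/1: p(h(R), empty) =?= p(h(tree(Y, false)), empty).
Decompose p/2: h(R) =?= h(tree(Y, false)),  empty =?= empty.
Decompose h/1: R =?= tree(Y, false).
Bind R := tree(Y, false); no other remaining equation mentions R.
Delete trivial equation empty =?= empty.
Bind Y := b. Substituting into the earlier bindings gives X1 := tree(b, false), W := b, R := tree(b, false).
MGU = { X1 -> tree(b, false), W -> b, R -> tree(b, false), Y -> b }, so R -> tree(b, false).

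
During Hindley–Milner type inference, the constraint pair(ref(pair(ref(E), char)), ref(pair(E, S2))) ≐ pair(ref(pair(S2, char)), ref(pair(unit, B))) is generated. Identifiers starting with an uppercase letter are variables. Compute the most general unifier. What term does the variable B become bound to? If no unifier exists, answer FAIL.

ref(unit)

Decompose pair/2: ref(pair(ref(E), char)) ≐ ref(pair(S2, char)),  ref(pair(E, S2)) ≐ ref(pair(unit, B)).
Decompose ref/1: pair(ref(E), char) ≐ pair(S2, char).
Decompose pair/2: ref(E) ≐ S2,  char ≐ char.
Bind S2 := ref(E); substituting into the one remaining equation that mentions S2 gives: ref(pair(E, ref(E))) ≐ ref(pair(unit, B)).
Delete trivial equation char ≐ char.
Decompose ref/1: pair(E, ref(E)) ≐ pair(unit, B).
Decompose pair/2: E ≐ unit,  ref(E) ≐ B.
Bind E := unit; substituting into the remaining equation gives: ref(unit) ≐ B. Substituting into the earlier binding gives S2 := ref(unit).
Bind B := ref(unit).
MGU = { S2 -> ref(unit), E -> unit, B -> ref(unit) }, so B -> ref(unit).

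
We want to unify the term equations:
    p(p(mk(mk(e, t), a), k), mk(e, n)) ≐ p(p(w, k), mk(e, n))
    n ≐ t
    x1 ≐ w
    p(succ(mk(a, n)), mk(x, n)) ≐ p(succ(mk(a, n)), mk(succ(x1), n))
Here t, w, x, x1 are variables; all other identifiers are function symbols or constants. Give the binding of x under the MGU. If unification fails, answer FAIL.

Decompose p/2: p(mk(mk(e, t), a), k) ≐ p(w, k),  mk(e, n) ≐ mk(e, n).
Decompose p/2: mk(mk(e, t), a) ≐ w,  k ≐ k.
Bind w := mk(mk(e, t), a); substituting into the one remaining equation that mentions w gives: x1 ≐ mk(mk(e, t), a).
Delete trivial equation k ≐ k.
Delete trivial equation mk(e, n) ≐ mk(e, n).
Bind t := n; substituting into the one remaining equation that mentions t gives: x1 ≐ mk(mk(e, n), a). Substituting into the earlier binding gives w := mk(mk(e, n), a).
Bind x1 := mk(mk(e, n), a); substituting into the remaining equation gives: p(succ(mk(a, n)), mk(x, n)) ≐ p(succ(mk(a, n)), mk(succ(mk(mk(e, n), a)), n)).
Decompose p/2: succ(mk(a, n)) ≐ succ(mk(a, n)),  mk(x, n) ≐ mk(succ(mk(mk(e, n), a)), n).
Delete trivial equation succ(mk(a, n)) ≐ succ(mk(a, n)).
Decompose mk/2: x ≐ succ(mk(mk(e, n), a)),  n ≐ n.
Bind x := succ(mk(mk(e, n), a)); no other remaining equation mentions x.
Delete trivial equation n ≐ n.
MGU = { w -> mk(mk(e, n), a), t -> n, x1 -> mk(mk(e, n), a), x -> succ(mk(mk(e, n), a)) }, so x -> succ(mk(mk(e, n), a)).

succ(mk(mk(e, n), a))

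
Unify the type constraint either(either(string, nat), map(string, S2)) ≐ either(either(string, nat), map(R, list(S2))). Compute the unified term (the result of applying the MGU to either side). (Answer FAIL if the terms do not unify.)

FAIL

Decompose either/2: either(string, nat) ≐ either(string, nat),  map(string, S2) ≐ map(R, list(S2)).
Delete trivial equation either(string, nat) ≐ either(string, nat).
Decompose map/2: string ≐ R,  S2 ≐ list(S2).
Bind R := string; no other remaining equation mentions R.
Occurs check fails: S2 occurs in list(S2); the equation S2 ≐ list(S2) has no finite solution.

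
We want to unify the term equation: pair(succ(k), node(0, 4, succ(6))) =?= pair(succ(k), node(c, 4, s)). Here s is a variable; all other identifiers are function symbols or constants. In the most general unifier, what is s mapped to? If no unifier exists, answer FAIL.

Decompose pair/2: succ(k) =?= succ(k),  node(0, 4, succ(6)) =?= node(c, 4, s).
Delete trivial equation succ(k) =?= succ(k).
Decompose node/3: 0 =?= c,  4 =?= 4,  succ(6) =?= s.
Clash: constants 0 and c differ; no unifier exists.

FAIL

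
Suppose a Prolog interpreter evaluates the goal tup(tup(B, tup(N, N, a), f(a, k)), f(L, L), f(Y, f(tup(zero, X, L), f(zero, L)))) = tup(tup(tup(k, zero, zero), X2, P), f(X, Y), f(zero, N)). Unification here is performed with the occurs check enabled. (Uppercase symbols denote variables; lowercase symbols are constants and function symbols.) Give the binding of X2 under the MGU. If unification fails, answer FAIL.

tup(f(tup(zero, zero, zero), f(zero, zero)), f(tup(zero, zero, zero), f(zero, zero)), a)

Decompose tup/3: tup(B, tup(N, N, a), f(a, k)) = tup(tup(k, zero, zero), X2, P),  f(L, L) = f(X, Y),  f(Y, f(tup(zero, X, L), f(zero, L))) = f(zero, N).
Decompose tup/3: B = tup(k, zero, zero),  tup(N, N, a) = X2,  f(a, k) = P.
Bind B := tup(k, zero, zero); no other remaining equation mentions B.
Bind X2 := tup(N, N, a); no other remaining equation mentions X2.
Bind P := f(a, k); no other remaining equation mentions P.
Decompose f/2: L = X,  L = Y.
Bind L := X; substituting into the remaining equations gives: X = Y,  f(Y, f(tup(zero, X, X), f(zero, X))) = f(zero, N).
Bind X := Y; substituting into the remaining equation gives: f(Y, f(tup(zero, Y, Y), f(zero, Y))) = f(zero, N). Substituting into the earlier binding gives L := Y.
Decompose f/2: Y = zero,  f(tup(zero, Y, Y), f(zero, Y)) = N.
Bind Y := zero; substituting into the remaining equation gives: f(tup(zero, zero, zero), f(zero, zero)) = N. Substituting into the earlier bindings gives L := zero, X := zero.
Bind N := f(tup(zero, zero, zero), f(zero, zero)). Substituting into the earlier binding gives X2 := tup(f(tup(zero, zero, zero), f(zero, zero)), f(tup(zero, zero, zero), f(zero, zero)), a).
MGU = { B ↦ tup(k, zero, zero), X2 ↦ tup(f(tup(zero, zero, zero), f(zero, zero)), f(tup(zero, zero, zero), f(zero, zero)), a), P ↦ f(a, k), L ↦ zero, X ↦ zero, Y ↦ zero, N ↦ f(tup(zero, zero, zero), f(zero, zero)) }, so X2 ↦ tup(f(tup(zero, zero, zero), f(zero, zero)), f(tup(zero, zero, zero), f(zero, zero)), a).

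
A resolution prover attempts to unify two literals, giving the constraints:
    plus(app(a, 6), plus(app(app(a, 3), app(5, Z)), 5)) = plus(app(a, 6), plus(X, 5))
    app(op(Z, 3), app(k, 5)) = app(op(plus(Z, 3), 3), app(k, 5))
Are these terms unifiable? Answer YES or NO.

NO

Decompose plus/2: app(a, 6) = app(a, 6),  plus(app(app(a, 3), app(5, Z)), 5) = plus(X, 5).
Delete trivial equation app(a, 6) = app(a, 6).
Decompose plus/2: app(app(a, 3), app(5, Z)) = X,  5 = 5.
Bind X := app(app(a, 3), app(5, Z)); no other remaining equation mentions X.
Delete trivial equation 5 = 5.
Decompose app/2: op(Z, 3) = op(plus(Z, 3), 3),  app(k, 5) = app(k, 5).
Decompose op/2: Z = plus(Z, 3),  3 = 3.
Occurs check fails: Z occurs in plus(Z, 3); the equation Z = plus(Z, 3) has no finite solution.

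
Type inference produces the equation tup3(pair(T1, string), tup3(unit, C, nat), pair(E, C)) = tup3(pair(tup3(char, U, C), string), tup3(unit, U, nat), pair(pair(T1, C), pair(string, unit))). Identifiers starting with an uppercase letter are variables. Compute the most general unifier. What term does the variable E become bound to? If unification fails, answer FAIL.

Decompose tup3/3: pair(T1, string) = pair(tup3(char, U, C), string),  tup3(unit, C, nat) = tup3(unit, U, nat),  pair(E, C) = pair(pair(T1, C), pair(string, unit)).
Decompose pair/2: T1 = tup3(char, U, C),  string = string.
Bind T1 := tup3(char, U, C); substituting into the one remaining equation that mentions T1 gives: pair(E, C) = pair(pair(tup3(char, U, C), C), pair(string, unit)).
Delete trivial equation string = string.
Decompose tup3/3: unit = unit,  C = U,  nat = nat.
Delete trivial equation unit = unit.
Bind C := U; substituting into the one remaining equation that mentions C gives: pair(E, U) = pair(pair(tup3(char, U, U), U), pair(string, unit)). Substituting into the earlier binding gives T1 := tup3(char, U, U).
Delete trivial equation nat = nat.
Decompose pair/2: E = pair(tup3(char, U, U), U),  U = pair(string, unit).
Bind E := pair(tup3(char, U, U), U); no other remaining equation mentions E.
Bind U := pair(string, unit). Substituting into the earlier bindings gives T1 := tup3(char, pair(string, unit), pair(string, unit)), C := pair(string, unit), E := pair(tup3(char, pair(string, unit), pair(string, unit)), pair(string, unit)).
MGU = { T1 := tup3(char, pair(string, unit), pair(string, unit)), C := pair(string, unit), E := pair(tup3(char, pair(string, unit), pair(string, unit)), pair(string, unit)), U := pair(string, unit) }, so E := pair(tup3(char, pair(string, unit), pair(string, unit)), pair(string, unit)).

pair(tup3(char, pair(string, unit), pair(string, unit)), pair(string, unit))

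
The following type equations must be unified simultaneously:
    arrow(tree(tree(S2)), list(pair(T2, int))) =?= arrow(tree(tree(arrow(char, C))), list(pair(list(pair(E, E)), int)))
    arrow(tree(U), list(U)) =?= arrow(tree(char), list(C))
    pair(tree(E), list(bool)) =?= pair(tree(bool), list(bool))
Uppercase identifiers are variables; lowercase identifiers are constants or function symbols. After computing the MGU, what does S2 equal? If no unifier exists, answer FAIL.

arrow(char, char)

Decompose arrow/2: tree(tree(S2)) =?= tree(tree(arrow(char, C))),  list(pair(T2, int)) =?= list(pair(list(pair(E, E)), int)).
Decompose tree/1: tree(S2) =?= tree(arrow(char, C)).
Decompose tree/1: S2 =?= arrow(char, C).
Bind S2 := arrow(char, C); no other remaining equation mentions S2.
Decompose list/1: pair(T2, int) =?= pair(list(pair(E, E)), int).
Decompose pair/2: T2 =?= list(pair(E, E)),  int =?= int.
Bind T2 := list(pair(E, E)); no other remaining equation mentions T2.
Delete trivial equation int =?= int.
Decompose arrow/2: tree(U) =?= tree(char),  list(U) =?= list(C).
Decompose tree/1: U =?= char.
Bind U := char; substituting into the one remaining equation that mentions U gives: list(char) =?= list(C).
Decompose list/1: char =?= C.
Bind C := char; no other remaining equation mentions C. Substituting into the earlier binding gives S2 := arrow(char, char).
Decompose pair/2: tree(E) =?= tree(bool),  list(bool) =?= list(bool).
Decompose tree/1: E =?= bool.
Bind E := bool; no other remaining equation mentions E. Substituting into the earlier binding gives T2 := list(pair(bool, bool)).
Delete trivial equation list(bool) =?= list(bool).
MGU = { S2 -> arrow(char, char), T2 -> list(pair(bool, bool)), U -> char, C -> char, E -> bool }, so S2 -> arrow(char, char).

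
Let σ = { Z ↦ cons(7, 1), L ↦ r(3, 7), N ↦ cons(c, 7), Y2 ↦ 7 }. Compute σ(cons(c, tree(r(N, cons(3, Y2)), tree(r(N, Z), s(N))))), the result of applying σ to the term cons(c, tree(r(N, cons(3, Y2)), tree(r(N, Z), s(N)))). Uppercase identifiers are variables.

cons(c, tree(r(cons(c, 7), cons(3, 7)), tree(r(cons(c, 7), cons(7, 1)), s(cons(c, 7)))))

Replace each occurrence of Z with cons(7, 1).
Replace each occurrence of N with cons(c, 7).
Replace each occurrence of Y2 with 7.
Result: cons(c, tree(r(cons(c, 7), cons(3, 7)), tree(r(cons(c, 7), cons(7, 1)), s(cons(c, 7))))).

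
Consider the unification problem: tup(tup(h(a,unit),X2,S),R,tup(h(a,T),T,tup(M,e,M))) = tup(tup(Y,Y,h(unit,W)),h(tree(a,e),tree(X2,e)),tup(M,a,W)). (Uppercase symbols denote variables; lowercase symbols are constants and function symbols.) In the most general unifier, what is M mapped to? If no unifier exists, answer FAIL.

h(a,a)

Decompose tup/3: tup(h(a,unit),X2,S) = tup(Y,Y,h(unit,W)),  R = h(tree(a,e),tree(X2,e)),  tup(h(a,T),T,tup(M,e,M)) = tup(M,a,W).
Decompose tup/3: h(a,unit) = Y,  X2 = Y,  S = h(unit,W).
Bind Y := h(a,unit); substituting into the one remaining equation that mentions Y gives: X2 = h(a,unit).
Bind X2 := h(a,unit); substituting into the one remaining equation that mentions X2 gives: R = h(tree(a,e),tree(h(a,unit),e)).
Bind S := h(unit,W); no other remaining equation mentions S.
Bind R := h(tree(a,e),tree(h(a,unit),e)); no other remaining equation mentions R.
Decompose tup/3: h(a,T) = M,  T = a,  tup(M,e,M) = W.
Bind M := h(a,T); substituting into the one remaining equation that mentions M gives: tup(h(a,T),e,h(a,T)) = W.
Bind T := a; substituting into the remaining equation gives: tup(h(a,a),e,h(a,a)) = W. Substituting into the earlier binding gives M := h(a,a).
Bind W := tup(h(a,a),e,h(a,a)). Substituting into the earlier binding gives S := h(unit,tup(h(a,a),e,h(a,a))).
MGU = { Y ↦ h(a,unit), X2 ↦ h(a,unit), S ↦ h(unit,tup(h(a,a),e,h(a,a))), R ↦ h(tree(a,e),tree(h(a,unit),e)), M ↦ h(a,a), T ↦ a, W ↦ tup(h(a,a),e,h(a,a)) }, so M ↦ h(a,a).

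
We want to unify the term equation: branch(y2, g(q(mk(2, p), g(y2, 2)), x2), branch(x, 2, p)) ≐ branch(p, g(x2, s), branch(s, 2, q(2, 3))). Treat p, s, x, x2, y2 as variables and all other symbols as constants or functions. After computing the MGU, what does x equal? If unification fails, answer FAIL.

Decompose branch/3: y2 ≐ p,  g(q(mk(2, p), g(y2, 2)), x2) ≐ g(x2, s),  branch(x, 2, p) ≐ branch(s, 2, q(2, 3)).
Bind y2 := p; substituting into the one remaining equation that mentions y2 gives: g(q(mk(2, p), g(p, 2)), x2) ≐ g(x2, s).
Decompose g/2: q(mk(2, p), g(p, 2)) ≐ x2,  x2 ≐ s.
Bind x2 := q(mk(2, p), g(p, 2)); substituting into the one remaining equation that mentions x2 gives: q(mk(2, p), g(p, 2)) ≐ s.
Bind s := q(mk(2, p), g(p, 2)); substituting into the remaining equation gives: branch(x, 2, p) ≐ branch(q(mk(2, p), g(p, 2)), 2, q(2, 3)).
Decompose branch/3: x ≐ q(mk(2, p), g(p, 2)),  2 ≐ 2,  p ≐ q(2, 3).
Bind x := q(mk(2, p), g(p, 2)); no other remaining equation mentions x.
Delete trivial equation 2 ≐ 2.
Bind p := q(2, 3). Substituting into the earlier bindings gives y2 := q(2, 3), x2 := q(mk(2, q(2, 3)), g(q(2, 3), 2)), s := q(mk(2, q(2, 3)), g(q(2, 3), 2)), x := q(mk(2, q(2, 3)), g(q(2, 3), 2)).
MGU = { y2 ↦ q(2, 3), x2 ↦ q(mk(2, q(2, 3)), g(q(2, 3), 2)), s ↦ q(mk(2, q(2, 3)), g(q(2, 3), 2)), x ↦ q(mk(2, q(2, 3)), g(q(2, 3), 2)), p ↦ q(2, 3) }, so x ↦ q(mk(2, q(2, 3)), g(q(2, 3), 2)).

q(mk(2, q(2, 3)), g(q(2, 3), 2))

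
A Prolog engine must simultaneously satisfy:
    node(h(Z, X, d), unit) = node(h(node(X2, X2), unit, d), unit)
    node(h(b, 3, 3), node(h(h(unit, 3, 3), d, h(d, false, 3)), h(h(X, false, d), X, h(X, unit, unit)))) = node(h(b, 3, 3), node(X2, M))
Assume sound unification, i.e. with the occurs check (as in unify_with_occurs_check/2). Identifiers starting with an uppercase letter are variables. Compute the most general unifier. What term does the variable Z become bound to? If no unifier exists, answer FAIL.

node(h(h(unit, 3, 3), d, h(d, false, 3)), h(h(unit, 3, 3), d, h(d, false, 3)))

Decompose node/2: h(Z, X, d) = h(node(X2, X2), unit, d),  unit = unit.
Decompose h/3: Z = node(X2, X2),  X = unit,  d = d.
Bind Z := node(X2, X2); no other remaining equation mentions Z.
Bind X := unit; substituting into the one remaining equation that mentions X gives: node(h(b, 3, 3), node(h(h(unit, 3, 3), d, h(d, false, 3)), h(h(unit, false, d), unit, h(unit, unit, unit)))) = node(h(b, 3, 3), node(X2, M)).
Delete trivial equation d = d.
Delete trivial equation unit = unit.
Decompose node/2: h(b, 3, 3) = h(b, 3, 3),  node(h(h(unit, 3, 3), d, h(d, false, 3)), h(h(unit, false, d), unit, h(unit, unit, unit))) = node(X2, M).
Delete trivial equation h(b, 3, 3) = h(b, 3, 3).
Decompose node/2: h(h(unit, 3, 3), d, h(d, false, 3)) = X2,  h(h(unit, false, d), unit, h(unit, unit, unit)) = M.
Bind X2 := h(h(unit, 3, 3), d, h(d, false, 3)); no other remaining equation mentions X2. Substituting into the earlier binding gives Z := node(h(h(unit, 3, 3), d, h(d, false, 3)), h(h(unit, 3, 3), d, h(d, false, 3))).
Bind M := h(h(unit, false, d), unit, h(unit, unit, unit)).
MGU = { Z -> node(h(h(unit, 3, 3), d, h(d, false, 3)), h(h(unit, 3, 3), d, h(d, false, 3))), X -> unit, X2 -> h(h(unit, 3, 3), d, h(d, false, 3)), M -> h(h(unit, false, d), unit, h(unit, unit, unit)) }, so Z -> node(h(h(unit, 3, 3), d, h(d, false, 3)), h(h(unit, 3, 3), d, h(d, false, 3))).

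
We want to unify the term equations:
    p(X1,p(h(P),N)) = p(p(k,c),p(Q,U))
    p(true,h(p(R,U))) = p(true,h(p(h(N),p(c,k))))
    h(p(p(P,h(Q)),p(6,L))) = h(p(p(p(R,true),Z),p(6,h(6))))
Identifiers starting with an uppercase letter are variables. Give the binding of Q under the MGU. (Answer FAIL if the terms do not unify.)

h(p(h(p(c,k)),true))

Decompose p/2: X1 = p(k,c),  p(h(P),N) = p(Q,U).
Bind X1 := p(k,c); no other remaining equation mentions X1.
Decompose p/2: h(P) = Q,  N = U.
Bind Q := h(P); substituting into the one remaining equation that mentions Q gives: h(p(p(P,h(h(P))),p(6,L))) = h(p(p(p(R,true),Z),p(6,h(6)))).
Bind N := U; substituting into the one remaining equation that mentions N gives: p(true,h(p(R,U))) = p(true,h(p(h(U),p(c,k)))).
Decompose p/2: true = true,  h(p(R,U)) = h(p(h(U),p(c,k))).
Delete trivial equation true = true.
Decompose h/1: p(R,U) = p(h(U),p(c,k)).
Decompose p/2: R = h(U),  U = p(c,k).
Bind R := h(U); substituting into the one remaining equation that mentions R gives: h(p(p(P,h(h(P))),p(6,L))) = h(p(p(p(h(U),true),Z),p(6,h(6)))).
Bind U := p(c,k); substituting into the remaining equation gives: h(p(p(P,h(h(P))),p(6,L))) = h(p(p(p(h(p(c,k)),true),Z),p(6,h(6)))). Substituting into the earlier bindings gives N := p(c,k), R := h(p(c,k)).
Decompose h/1: p(p(P,h(h(P))),p(6,L)) = p(p(p(h(p(c,k)),true),Z),p(6,h(6))).
Decompose p/2: p(P,h(h(P))) = p(p(h(p(c,k)),true),Z),  p(6,L) = p(6,h(6)).
Decompose p/2: P = p(h(p(c,k)),true),  h(h(P)) = Z.
Bind P := p(h(p(c,k)),true); substituting into the one remaining equation that mentions P gives: h(h(p(h(p(c,k)),true))) = Z. Substituting into the earlier binding gives Q := h(p(h(p(c,k)),true)).
Bind Z := h(h(p(h(p(c,k)),true))); no other remaining equation mentions Z.
Decompose p/2: 6 = 6,  L = h(6).
Delete trivial equation 6 = 6.
Bind L := h(6).
MGU = { X1 ↦ p(k,c), Q ↦ h(p(h(p(c,k)),true)), N ↦ p(c,k), R ↦ h(p(c,k)), U ↦ p(c,k), P ↦ p(h(p(c,k)),true), Z ↦ h(h(p(h(p(c,k)),true))), L ↦ h(6) }, so Q ↦ h(p(h(p(c,k)),true)).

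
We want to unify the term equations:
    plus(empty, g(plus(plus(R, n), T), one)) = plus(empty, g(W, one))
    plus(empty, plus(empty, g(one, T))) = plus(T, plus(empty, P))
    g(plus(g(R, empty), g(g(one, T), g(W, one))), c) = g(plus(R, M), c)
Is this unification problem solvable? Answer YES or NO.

Decompose plus/2: empty = empty,  g(plus(plus(R, n), T), one) = g(W, one).
Delete trivial equation empty = empty.
Decompose g/2: plus(plus(R, n), T) = W,  one = one.
Bind W := plus(plus(R, n), T); substituting into the one remaining equation that mentions W gives: g(plus(g(R, empty), g(g(one, T), g(plus(plus(R, n), T), one))), c) = g(plus(R, M), c).
Delete trivial equation one = one.
Decompose plus/2: empty = T,  plus(empty, g(one, T)) = plus(empty, P).
Bind T := empty; substituting into the remaining equations gives: plus(empty, g(one, empty)) = plus(empty, P),  g(plus(g(R, empty), g(g(one, empty), g(plus(plus(R, n), empty), one))), c) = g(plus(R, M), c). Substituting into the earlier binding gives W := plus(plus(R, n), empty).
Decompose plus/2: empty = empty,  g(one, empty) = P.
Delete trivial equation empty = empty.
Bind P := g(one, empty); no other remaining equation mentions P.
Decompose g/2: plus(g(R, empty), g(g(one, empty), g(plus(plus(R, n), empty), one))) = plus(R, M),  c = c.
Decompose plus/2: g(R, empty) = R,  g(g(one, empty), g(plus(plus(R, n), empty), one)) = M.
Occurs check fails: R occurs in g(R, empty); the equation R = g(R, empty) has no finite solution.

NO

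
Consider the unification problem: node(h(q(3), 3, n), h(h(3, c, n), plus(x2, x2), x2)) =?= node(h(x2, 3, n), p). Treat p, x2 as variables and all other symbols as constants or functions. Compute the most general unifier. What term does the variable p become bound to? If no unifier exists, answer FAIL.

Decompose node/2: h(q(3), 3, n) =?= h(x2, 3, n),  h(h(3, c, n), plus(x2, x2), x2) =?= p.
Decompose h/3: q(3) =?= x2,  3 =?= 3,  n =?= n.
Bind x2 := q(3); substituting into the one remaining equation that mentions x2 gives: h(h(3, c, n), plus(q(3), q(3)), q(3)) =?= p.
Delete trivial equation 3 =?= 3.
Delete trivial equation n =?= n.
Bind p := h(h(3, c, n), plus(q(3), q(3)), q(3)).
MGU = { x2 := q(3), p := h(h(3, c, n), plus(q(3), q(3)), q(3)) }, so p := h(h(3, c, n), plus(q(3), q(3)), q(3)).

h(h(3, c, n), plus(q(3), q(3)), q(3))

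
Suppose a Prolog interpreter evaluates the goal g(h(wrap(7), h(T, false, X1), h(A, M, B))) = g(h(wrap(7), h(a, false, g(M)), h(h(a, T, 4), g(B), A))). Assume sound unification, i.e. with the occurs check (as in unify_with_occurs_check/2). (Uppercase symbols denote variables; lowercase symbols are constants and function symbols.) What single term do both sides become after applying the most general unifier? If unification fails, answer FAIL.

g(h(wrap(7), h(a, false, g(g(h(a, a, 4)))), h(h(a, a, 4), g(h(a, a, 4)), h(a, a, 4))))

Decompose g/1: h(wrap(7), h(T, false, X1), h(A, M, B)) = h(wrap(7), h(a, false, g(M)), h(h(a, T, 4), g(B), A)).
Decompose h/3: wrap(7) = wrap(7),  h(T, false, X1) = h(a, false, g(M)),  h(A, M, B) = h(h(a, T, 4), g(B), A).
Delete trivial equation wrap(7) = wrap(7).
Decompose h/3: T = a,  false = false,  X1 = g(M).
Bind T := a; substituting into the one remaining equation that mentions T gives: h(A, M, B) = h(h(a, a, 4), g(B), A).
Delete trivial equation false = false.
Bind X1 := g(M); no other remaining equation mentions X1.
Decompose h/3: A = h(a, a, 4),  M = g(B),  B = A.
Bind A := h(a, a, 4); substituting into the one remaining equation that mentions A gives: B = h(a, a, 4).
Bind M := g(B); no other remaining equation mentions M. Substituting into the earlier binding gives X1 := g(g(B)).
Bind B := h(a, a, 4). Substituting into the earlier bindings gives X1 := g(g(h(a, a, 4))), M := g(h(a, a, 4)).
Applying the MGU to either side gives g(h(wrap(7), h(a, false, g(g(h(a, a, 4)))), h(h(a, a, 4), g(h(a, a, 4)), h(a, a, 4)))).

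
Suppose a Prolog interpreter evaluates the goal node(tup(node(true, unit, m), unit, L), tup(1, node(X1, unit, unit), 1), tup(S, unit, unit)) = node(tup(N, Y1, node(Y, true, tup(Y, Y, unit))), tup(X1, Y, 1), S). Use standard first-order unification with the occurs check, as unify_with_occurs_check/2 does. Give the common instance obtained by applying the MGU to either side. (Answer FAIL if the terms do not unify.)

Decompose node/3: tup(node(true, unit, m), unit, L) = tup(N, Y1, node(Y, true, tup(Y, Y, unit))),  tup(1, node(X1, unit, unit), 1) = tup(X1, Y, 1),  tup(S, unit, unit) = S.
Decompose tup/3: node(true, unit, m) = N,  unit = Y1,  L = node(Y, true, tup(Y, Y, unit)).
Bind N := node(true, unit, m); no other remaining equation mentions N.
Bind Y1 := unit; no other remaining equation mentions Y1.
Bind L := node(Y, true, tup(Y, Y, unit)); no other remaining equation mentions L.
Decompose tup/3: 1 = X1,  node(X1, unit, unit) = Y,  1 = 1.
Bind X1 := 1; substituting into the one remaining equation that mentions X1 gives: node(1, unit, unit) = Y.
Bind Y := node(1, unit, unit); no other remaining equation mentions Y. Substituting into the earlier binding gives L := node(node(1, unit, unit), true, tup(node(1, unit, unit), node(1, unit, unit), unit)).
Delete trivial equation 1 = 1.
Occurs check fails: S occurs in tup(S, unit, unit); the equation S = tup(S, unit, unit) has no finite solution.

FAIL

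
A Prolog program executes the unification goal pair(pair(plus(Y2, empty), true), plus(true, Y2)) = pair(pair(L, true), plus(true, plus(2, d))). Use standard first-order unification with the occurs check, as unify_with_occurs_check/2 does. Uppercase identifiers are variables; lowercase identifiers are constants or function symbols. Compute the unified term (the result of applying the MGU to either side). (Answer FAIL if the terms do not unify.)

pair(pair(plus(plus(2, d), empty), true), plus(true, plus(2, d)))

Decompose pair/2: pair(plus(Y2, empty), true) = pair(L, true),  plus(true, Y2) = plus(true, plus(2, d)).
Decompose pair/2: plus(Y2, empty) = L,  true = true.
Bind L := plus(Y2, empty); no other remaining equation mentions L.
Delete trivial equation true = true.
Decompose plus/2: true = true,  Y2 = plus(2, d).
Delete trivial equation true = true.
Bind Y2 := plus(2, d). Substituting into the earlier binding gives L := plus(plus(2, d), empty).
Applying the MGU to either side gives pair(pair(plus(plus(2, d), empty), true), plus(true, plus(2, d))).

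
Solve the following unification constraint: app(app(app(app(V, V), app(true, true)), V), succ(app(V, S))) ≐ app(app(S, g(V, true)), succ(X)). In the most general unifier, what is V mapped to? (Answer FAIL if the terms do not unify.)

Decompose app/2: app(app(app(V, V), app(true, true)), V) ≐ app(S, g(V, true)),  succ(app(V, S)) ≐ succ(X).
Decompose app/2: app(app(V, V), app(true, true)) ≐ S,  V ≐ g(V, true).
Bind S := app(app(V, V), app(true, true)); substituting into the one remaining equation that mentions S gives: succ(app(V, app(app(V, V), app(true, true)))) ≐ succ(X).
Occurs check fails: V occurs in g(V, true); the equation V ≐ g(V, true) has no finite solution.

FAIL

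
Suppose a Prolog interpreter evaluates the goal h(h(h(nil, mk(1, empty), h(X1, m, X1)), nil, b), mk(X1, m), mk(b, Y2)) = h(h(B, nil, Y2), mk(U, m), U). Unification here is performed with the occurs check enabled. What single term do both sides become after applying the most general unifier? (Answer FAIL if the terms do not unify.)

h(h(h(nil, mk(1, empty), h(mk(b, b), m, mk(b, b))), nil, b), mk(mk(b, b), m), mk(b, b))

Decompose h/3: h(h(nil, mk(1, empty), h(X1, m, X1)), nil, b) = h(B, nil, Y2),  mk(X1, m) = mk(U, m),  mk(b, Y2) = U.
Decompose h/3: h(nil, mk(1, empty), h(X1, m, X1)) = B,  nil = nil,  b = Y2.
Bind B := h(nil, mk(1, empty), h(X1, m, X1)); no other remaining equation mentions B.
Delete trivial equation nil = nil.
Bind Y2 := b; substituting into the one remaining equation that mentions Y2 gives: mk(b, b) = U.
Decompose mk/2: X1 = U,  m = m.
Bind X1 := U; no other remaining equation mentions X1. Substituting into the earlier binding gives B := h(nil, mk(1, empty), h(U, m, U)).
Delete trivial equation m = m.
Bind U := mk(b, b). Substituting into the earlier bindings gives B := h(nil, mk(1, empty), h(mk(b, b), m, mk(b, b))), X1 := mk(b, b).
Applying the MGU to either side gives h(h(h(nil, mk(1, empty), h(mk(b, b), m, mk(b, b))), nil, b), mk(mk(b, b), m), mk(b, b)).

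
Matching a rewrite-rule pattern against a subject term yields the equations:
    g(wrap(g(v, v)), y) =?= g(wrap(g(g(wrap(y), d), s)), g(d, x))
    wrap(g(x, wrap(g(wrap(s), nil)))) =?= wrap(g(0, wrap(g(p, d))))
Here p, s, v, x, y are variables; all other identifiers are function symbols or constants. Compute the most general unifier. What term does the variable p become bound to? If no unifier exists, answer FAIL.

FAIL

Decompose g/2: wrap(g(v, v)) =?= wrap(g(g(wrap(y), d), s)),  y =?= g(d, x).
Decompose wrap/1: g(v, v) =?= g(g(wrap(y), d), s).
Decompose g/2: v =?= g(wrap(y), d),  v =?= s.
Bind v := g(wrap(y), d); substituting into the one remaining equation that mentions v gives: g(wrap(y), d) =?= s.
Bind s := g(wrap(y), d); substituting into the one remaining equation that mentions s gives: wrap(g(x, wrap(g(wrap(g(wrap(y), d)), nil)))) =?= wrap(g(0, wrap(g(p, d)))).
Bind y := g(d, x); substituting into the remaining equation gives: wrap(g(x, wrap(g(wrap(g(wrap(g(d, x)), d)), nil)))) =?= wrap(g(0, wrap(g(p, d)))). Substituting into the earlier bindings gives v := g(wrap(g(d, x)), d), s := g(wrap(g(d, x)), d).
Decompose wrap/1: g(x, wrap(g(wrap(g(wrap(g(d, x)), d)), nil))) =?= g(0, wrap(g(p, d))).
Decompose g/2: x =?= 0,  wrap(g(wrap(g(wrap(g(d, x)), d)), nil)) =?= wrap(g(p, d)).
Bind x := 0; substituting into the remaining equation gives: wrap(g(wrap(g(wrap(g(d, 0)), d)), nil)) =?= wrap(g(p, d)). Substituting into the earlier bindings gives v := g(wrap(g(d, 0)), d), s := g(wrap(g(d, 0)), d), y := g(d, 0).
Decompose wrap/1: g(wrap(g(wrap(g(d, 0)), d)), nil) =?= g(p, d).
Decompose g/2: wrap(g(wrap(g(d, 0)), d)) =?= p,  nil =?= d.
Bind p := wrap(g(wrap(g(d, 0)), d)); no other remaining equation mentions p.
Clash: constants nil and d differ; no unifier exists.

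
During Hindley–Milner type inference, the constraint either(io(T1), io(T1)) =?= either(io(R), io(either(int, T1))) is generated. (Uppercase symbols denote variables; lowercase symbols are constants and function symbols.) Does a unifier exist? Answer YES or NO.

NO

Decompose either/2: io(T1) =?= io(R),  io(T1) =?= io(either(int, T1)).
Decompose io/1: T1 =?= R.
Bind T1 := R; substituting into the remaining equation gives: io(R) =?= io(either(int, R)).
Decompose io/1: R =?= either(int, R).
Occurs check fails: R occurs in either(int, R); the equation R =?= either(int, R) has no finite solution.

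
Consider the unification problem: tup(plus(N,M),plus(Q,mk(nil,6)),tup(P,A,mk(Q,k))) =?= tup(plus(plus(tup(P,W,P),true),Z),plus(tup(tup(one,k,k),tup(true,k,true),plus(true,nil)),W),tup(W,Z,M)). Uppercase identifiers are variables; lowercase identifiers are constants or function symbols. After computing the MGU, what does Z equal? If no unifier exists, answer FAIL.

mk(tup(tup(one,k,k),tup(true,k,true),plus(true,nil)),k)

Decompose tup/3: plus(N,M) =?= plus(plus(tup(P,W,P),true),Z),  plus(Q,mk(nil,6)) =?= plus(tup(tup(one,k,k),tup(true,k,true),plus(true,nil)),W),  tup(P,A,mk(Q,k)) =?= tup(W,Z,M).
Decompose plus/2: N =?= plus(tup(P,W,P),true),  M =?= Z.
Bind N := plus(tup(P,W,P),true); no other remaining equation mentions N.
Bind M := Z; substituting into the one remaining equation that mentions M gives: tup(P,A,mk(Q,k)) =?= tup(W,Z,Z).
Decompose plus/2: Q =?= tup(tup(one,k,k),tup(true,k,true),plus(true,nil)),  mk(nil,6) =?= W.
Bind Q := tup(tup(one,k,k),tup(true,k,true),plus(true,nil)); substituting into the one remaining equation that mentions Q gives: tup(P,A,mk(tup(tup(one,k,k),tup(true,k,true),plus(true,nil)),k)) =?= tup(W,Z,Z).
Bind W := mk(nil,6); substituting into the remaining equation gives: tup(P,A,mk(tup(tup(one,k,k),tup(true,k,true),plus(true,nil)),k)) =?= tup(mk(nil,6),Z,Z). Substituting into the earlier binding gives N := plus(tup(P,mk(nil,6),P),true).
Decompose tup/3: P =?= mk(nil,6),  A =?= Z,  mk(tup(tup(one,k,k),tup(true,k,true),plus(true,nil)),k) =?= Z.
Bind P := mk(nil,6); no other remaining equation mentions P. Substituting into the earlier binding gives N := plus(tup(mk(nil,6),mk(nil,6),mk(nil,6)),true).
Bind A := Z; no other remaining equation mentions A.
Bind Z := mk(tup(tup(one,k,k),tup(true,k,true),plus(true,nil)),k). Substituting into the earlier bindings gives M := mk(tup(tup(one,k,k),tup(true,k,true),plus(true,nil)),k), A := mk(tup(tup(one,k,k),tup(true,k,true),plus(true,nil)),k).
MGU = { N := plus(tup(mk(nil,6),mk(nil,6),mk(nil,6)),true), M := mk(tup(tup(one,k,k),tup(true,k,true),plus(true,nil)),k), Q := tup(tup(one,k,k),tup(true,k,true),plus(true,nil)), W := mk(nil,6), P := mk(nil,6), A := mk(tup(tup(one,k,k),tup(true,k,true),plus(true,nil)),k), Z := mk(tup(tup(one,k,k),tup(true,k,true),plus(true,nil)),k) }, so Z := mk(tup(tup(one,k,k),tup(true,k,true),plus(true,nil)),k).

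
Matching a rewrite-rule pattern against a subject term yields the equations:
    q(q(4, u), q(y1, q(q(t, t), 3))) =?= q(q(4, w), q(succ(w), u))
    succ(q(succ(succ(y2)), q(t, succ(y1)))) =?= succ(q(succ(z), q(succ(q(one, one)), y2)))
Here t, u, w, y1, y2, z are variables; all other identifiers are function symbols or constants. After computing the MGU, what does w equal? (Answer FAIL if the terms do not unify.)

Decompose q/2: q(4, u) =?= q(4, w),  q(y1, q(q(t, t), 3)) =?= q(succ(w), u).
Decompose q/2: 4 =?= 4,  u =?= w.
Delete trivial equation 4 =?= 4.
Bind u := w; substituting into the one remaining equation that mentions u gives: q(y1, q(q(t, t), 3)) =?= q(succ(w), w).
Decompose q/2: y1 =?= succ(w),  q(q(t, t), 3) =?= w.
Bind y1 := succ(w); substituting into the one remaining equation that mentions y1 gives: succ(q(succ(succ(y2)), q(t, succ(succ(w))))) =?= succ(q(succ(z), q(succ(q(one, one)), y2))).
Bind w := q(q(t, t), 3); substituting into the remaining equation gives: succ(q(succ(succ(y2)), q(t, succ(succ(q(q(t, t), 3)))))) =?= succ(q(succ(z), q(succ(q(one, one)), y2))). Substituting into the earlier bindings gives u := q(q(t, t), 3), y1 := succ(q(q(t, t), 3)).
Decompose succ/1: q(succ(succ(y2)), q(t, succ(succ(q(q(t, t), 3))))) =?= q(succ(z), q(succ(q(one, one)), y2)).
Decompose q/2: succ(succ(y2)) =?= succ(z),  q(t, succ(succ(q(q(t, t), 3)))) =?= q(succ(q(one, one)), y2).
Decompose succ/1: succ(y2) =?= z.
Bind z := succ(y2); no other remaining equation mentions z.
Decompose q/2: t =?= succ(q(one, one)),  succ(succ(q(q(t, t), 3))) =?= y2.
Bind t := succ(q(one, one)); substituting into the remaining equation gives: succ(succ(q(q(succ(q(one, one)), succ(q(one, one))), 3))) =?= y2. Substituting into the earlier bindings gives u := q(q(succ(q(one, one)), succ(q(one, one))), 3), y1 := succ(q(q(succ(q(one, one)), succ(q(one, one))), 3)), w := q(q(succ(q(one, one)), succ(q(one, one))), 3).
Bind y2 := succ(succ(q(q(succ(q(one, one)), succ(q(one, one))), 3))). Substituting into the earlier binding gives z := succ(succ(succ(q(q(succ(q(one, one)), succ(q(one, one))), 3)))).
MGU = { u ↦ q(q(succ(q(one, one)), succ(q(one, one))), 3), y1 ↦ succ(q(q(succ(q(one, one)), succ(q(one, one))), 3)), w ↦ q(q(succ(q(one, one)), succ(q(one, one))), 3), z ↦ succ(succ(succ(q(q(succ(q(one, one)), succ(q(one, one))), 3)))), t ↦ succ(q(one, one)), y2 ↦ succ(succ(q(q(succ(q(one, one)), succ(q(one, one))), 3))) }, so w ↦ q(q(succ(q(one, one)), succ(q(one, one))), 3).

q(q(succ(q(one, one)), succ(q(one, one))), 3)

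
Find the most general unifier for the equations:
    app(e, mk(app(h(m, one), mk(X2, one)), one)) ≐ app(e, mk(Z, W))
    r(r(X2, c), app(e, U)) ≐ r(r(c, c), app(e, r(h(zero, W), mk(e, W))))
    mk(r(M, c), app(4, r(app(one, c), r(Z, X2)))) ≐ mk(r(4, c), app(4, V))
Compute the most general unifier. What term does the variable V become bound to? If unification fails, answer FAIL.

r(app(one, c), r(app(h(m, one), mk(c, one)), c))

Decompose app/2: e ≐ e,  mk(app(h(m, one), mk(X2, one)), one) ≐ mk(Z, W).
Delete trivial equation e ≐ e.
Decompose mk/2: app(h(m, one), mk(X2, one)) ≐ Z,  one ≐ W.
Bind Z := app(h(m, one), mk(X2, one)); substituting into the one remaining equation that mentions Z gives: mk(r(M, c), app(4, r(app(one, c), r(app(h(m, one), mk(X2, one)), X2)))) ≐ mk(r(4, c), app(4, V)).
Bind W := one; substituting into the one remaining equation that mentions W gives: r(r(X2, c), app(e, U)) ≐ r(r(c, c), app(e, r(h(zero, one), mk(e, one)))).
Decompose r/2: r(X2, c) ≐ r(c, c),  app(e, U) ≐ app(e, r(h(zero, one), mk(e, one))).
Decompose r/2: X2 ≐ c,  c ≐ c.
Bind X2 := c; substituting into the one remaining equation that mentions X2 gives: mk(r(M, c), app(4, r(app(one, c), r(app(h(m, one), mk(c, one)), c)))) ≐ mk(r(4, c), app(4, V)). Substituting into the earlier binding gives Z := app(h(m, one), mk(c, one)).
Delete trivial equation c ≐ c.
Decompose app/2: e ≐ e,  U ≐ r(h(zero, one), mk(e, one)).
Delete trivial equation e ≐ e.
Bind U := r(h(zero, one), mk(e, one)); no other remaining equation mentions U.
Decompose mk/2: r(M, c) ≐ r(4, c),  app(4, r(app(one, c), r(app(h(m, one), mk(c, one)), c))) ≐ app(4, V).
Decompose r/2: M ≐ 4,  c ≐ c.
Bind M := 4; no other remaining equation mentions M.
Delete trivial equation c ≐ c.
Decompose app/2: 4 ≐ 4,  r(app(one, c), r(app(h(m, one), mk(c, one)), c)) ≐ V.
Delete trivial equation 4 ≐ 4.
Bind V := r(app(one, c), r(app(h(m, one), mk(c, one)), c)).
MGU = { Z := app(h(m, one), mk(c, one)), W := one, X2 := c, U := r(h(zero, one), mk(e, one)), M := 4, V := r(app(one, c), r(app(h(m, one), mk(c, one)), c)) }, so V := r(app(one, c), r(app(h(m, one), mk(c, one)), c)).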